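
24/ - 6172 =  - 1 + 1537/1543 = - 0.00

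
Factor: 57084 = 2^2*3^1*  67^1*71^1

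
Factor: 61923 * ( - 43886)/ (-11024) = 2^( - 3)*3^1*13^( - 1)*53^( - 1)*20641^1*21943^1 = 1358776389/5512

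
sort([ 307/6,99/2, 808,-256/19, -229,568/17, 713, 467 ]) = [-229, - 256/19,  568/17,99/2,  307/6,467 , 713, 808]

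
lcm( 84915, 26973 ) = 2292705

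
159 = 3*53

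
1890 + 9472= 11362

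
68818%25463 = 17892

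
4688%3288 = 1400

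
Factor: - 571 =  - 571^1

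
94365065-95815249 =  - 1450184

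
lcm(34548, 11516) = 34548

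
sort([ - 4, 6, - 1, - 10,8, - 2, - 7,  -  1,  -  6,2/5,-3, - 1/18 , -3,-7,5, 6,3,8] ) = [ - 10, - 7,-7, -6, - 4, - 3, - 3,-2, - 1, - 1, -1/18, 2/5,3 , 5, 6,  6,8 , 8]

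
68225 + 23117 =91342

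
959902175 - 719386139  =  240516036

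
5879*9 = 52911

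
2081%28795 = 2081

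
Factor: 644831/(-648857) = -961/967 = - 31^2 * 967^( - 1) 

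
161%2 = 1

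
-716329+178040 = -538289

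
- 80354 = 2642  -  82996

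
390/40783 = 390/40783  =  0.01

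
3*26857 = 80571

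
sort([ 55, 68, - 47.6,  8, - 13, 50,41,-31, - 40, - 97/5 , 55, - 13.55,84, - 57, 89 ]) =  [-57,-47.6, - 40, - 31,-97/5,-13.55, - 13,8,41,50,55,55,  68,84, 89 ] 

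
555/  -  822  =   - 185/274 = -0.68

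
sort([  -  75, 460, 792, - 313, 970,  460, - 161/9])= [ - 313, - 75,  -  161/9,460, 460, 792, 970 ]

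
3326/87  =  38 + 20/87 =38.23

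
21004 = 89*236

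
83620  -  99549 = -15929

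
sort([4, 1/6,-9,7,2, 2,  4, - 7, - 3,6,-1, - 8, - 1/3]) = [ - 9, - 8,  -  7,  -  3, - 1,  -  1/3, 1/6,2,2, 4, 4, 6,7 ]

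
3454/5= 690 + 4/5 = 690.80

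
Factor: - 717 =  - 3^1*239^1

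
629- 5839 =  - 5210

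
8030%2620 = 170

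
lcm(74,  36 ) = 1332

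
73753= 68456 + 5297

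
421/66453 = 421/66453= 0.01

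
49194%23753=1688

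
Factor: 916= 2^2*229^1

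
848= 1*848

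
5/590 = 1/118=0.01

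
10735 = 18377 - 7642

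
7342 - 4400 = 2942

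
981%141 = 135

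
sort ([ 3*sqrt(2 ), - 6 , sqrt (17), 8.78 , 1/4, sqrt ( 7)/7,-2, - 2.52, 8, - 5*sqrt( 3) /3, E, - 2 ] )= [ - 6, - 5*sqrt(3) /3,-2.52, - 2, - 2,  1/4, sqrt(7 ) /7,E,sqrt(17), 3*sqrt (2 ),8,8.78]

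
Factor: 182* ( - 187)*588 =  - 2^3*3^1*7^3*11^1* 13^1*17^1 = - 20011992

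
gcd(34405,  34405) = 34405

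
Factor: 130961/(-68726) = -2^( - 1)*7^( - 1)*173^1*757^1*4909^(  -  1 ) 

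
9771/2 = 4885 + 1/2=4885.50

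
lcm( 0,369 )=0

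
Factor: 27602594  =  2^1*17^1*41^1*19801^1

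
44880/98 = 457 + 47/49 = 457.96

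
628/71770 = 314/35885 = 0.01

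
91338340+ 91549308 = 182887648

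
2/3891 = 2/3891=0.00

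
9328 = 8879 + 449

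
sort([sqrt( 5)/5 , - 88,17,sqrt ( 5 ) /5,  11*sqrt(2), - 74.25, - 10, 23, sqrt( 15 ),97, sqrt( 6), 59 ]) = [ - 88, - 74.25, - 10, sqrt( 5 ) /5,sqrt( 5)/5, sqrt( 6 ), sqrt( 15), 11*sqrt( 2),17, 23, 59,97]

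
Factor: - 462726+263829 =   -  198897 = -  3^1*167^1*397^1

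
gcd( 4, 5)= 1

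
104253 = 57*1829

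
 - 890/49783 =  - 890/49783=- 0.02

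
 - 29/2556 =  - 29/2556 = -0.01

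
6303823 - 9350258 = -3046435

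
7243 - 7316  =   - 73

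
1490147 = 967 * 1541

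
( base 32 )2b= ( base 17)47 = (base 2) 1001011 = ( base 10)75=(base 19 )3i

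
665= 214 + 451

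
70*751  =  52570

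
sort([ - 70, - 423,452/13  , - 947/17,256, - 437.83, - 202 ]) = [ -437.83, - 423, -202, -70, - 947/17,  452/13,256] 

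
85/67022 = 85/67022  =  0.00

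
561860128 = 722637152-160777024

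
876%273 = 57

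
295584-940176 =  - 644592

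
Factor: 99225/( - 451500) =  - 2^( - 2 )*3^3*5^(  -  1 ) *7^1*43^( - 1) = - 189/860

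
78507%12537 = 3285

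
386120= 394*980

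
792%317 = 158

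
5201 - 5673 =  - 472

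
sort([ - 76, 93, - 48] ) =[  -  76,-48,93 ] 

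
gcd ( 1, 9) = 1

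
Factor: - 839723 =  - 839723^1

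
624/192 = 3 + 1/4  =  3.25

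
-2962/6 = -494+1/3 =- 493.67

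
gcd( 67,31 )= 1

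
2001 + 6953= 8954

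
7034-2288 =4746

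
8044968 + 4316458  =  12361426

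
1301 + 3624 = 4925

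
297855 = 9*33095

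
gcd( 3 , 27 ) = 3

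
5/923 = 5/923 = 0.01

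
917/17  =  53 + 16/17=53.94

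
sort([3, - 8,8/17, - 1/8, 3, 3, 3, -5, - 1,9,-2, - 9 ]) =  [ - 9, -8,-5, -2,  -  1,-1/8, 8/17,3, 3, 3,3,  9 ] 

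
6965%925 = 490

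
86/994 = 43/497  =  0.09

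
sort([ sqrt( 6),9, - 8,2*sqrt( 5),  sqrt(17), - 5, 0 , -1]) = [ - 8, - 5,- 1,0  ,  sqrt( 6 ) , sqrt( 17),2*sqrt( 5 ), 9] 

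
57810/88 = 28905/44 = 656.93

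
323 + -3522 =-3199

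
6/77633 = 6/77633= 0.00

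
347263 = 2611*133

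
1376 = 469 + 907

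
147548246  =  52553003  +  94995243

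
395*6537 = 2582115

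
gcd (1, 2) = 1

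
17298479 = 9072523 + 8225956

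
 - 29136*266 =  - 7750176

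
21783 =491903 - 470120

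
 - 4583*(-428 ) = 1961524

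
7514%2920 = 1674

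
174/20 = 87/10=8.70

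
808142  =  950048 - 141906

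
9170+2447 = 11617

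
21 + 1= 22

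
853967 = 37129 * 23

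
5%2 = 1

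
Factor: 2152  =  2^3*269^1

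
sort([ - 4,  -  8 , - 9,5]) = [ - 9, - 8, - 4,5]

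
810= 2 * 405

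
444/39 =11 + 5/13 = 11.38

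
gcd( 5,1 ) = 1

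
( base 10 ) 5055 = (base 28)6CF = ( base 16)13bf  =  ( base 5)130210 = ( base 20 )CCF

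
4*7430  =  29720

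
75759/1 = 75759 =75759.00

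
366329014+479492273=845821287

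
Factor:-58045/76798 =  - 65/86 =-2^ ( - 1)*5^1 * 13^1*43^ ( - 1)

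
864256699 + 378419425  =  1242676124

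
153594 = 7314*21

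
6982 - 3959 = 3023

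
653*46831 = 30580643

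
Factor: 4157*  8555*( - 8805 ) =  - 313133403675 =- 3^1 * 5^2*29^1 * 59^1*587^1*4157^1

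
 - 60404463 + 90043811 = 29639348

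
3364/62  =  54  +  8/31 = 54.26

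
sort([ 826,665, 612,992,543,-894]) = [  -  894,543, 612,665 , 826,992]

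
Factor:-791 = -7^1*113^1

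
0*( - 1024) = 0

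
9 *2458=22122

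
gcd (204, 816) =204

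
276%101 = 74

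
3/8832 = 1/2944  =  0.00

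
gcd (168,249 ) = 3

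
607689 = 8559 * 71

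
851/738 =851/738 = 1.15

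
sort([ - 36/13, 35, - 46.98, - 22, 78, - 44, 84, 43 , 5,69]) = [-46.98,-44 , - 22, - 36/13, 5,35,43,69, 78,84 ]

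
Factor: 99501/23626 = 2^( -1)*3^1*17^1  *  1951^1 * 11813^( - 1)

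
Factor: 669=3^1*223^1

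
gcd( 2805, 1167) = 3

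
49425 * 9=444825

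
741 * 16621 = 12316161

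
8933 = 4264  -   - 4669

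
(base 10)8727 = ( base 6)104223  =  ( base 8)21027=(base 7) 34305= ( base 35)74c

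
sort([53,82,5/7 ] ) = [5/7,53 , 82] 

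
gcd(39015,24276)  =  867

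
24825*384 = 9532800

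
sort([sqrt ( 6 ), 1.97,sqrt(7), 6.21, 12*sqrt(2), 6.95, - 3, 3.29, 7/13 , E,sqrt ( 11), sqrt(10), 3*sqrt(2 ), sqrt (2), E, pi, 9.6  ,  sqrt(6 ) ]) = [ - 3, 7/13, sqrt(2), 1.97, sqrt( 6),  sqrt( 6 ), sqrt( 7), E,  E,pi, sqrt (10), 3.29,  sqrt(  11),  3 * sqrt(2),6.21 , 6.95,9.6, 12*sqrt( 2) ] 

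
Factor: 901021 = 11^1*101^1*811^1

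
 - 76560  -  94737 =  - 171297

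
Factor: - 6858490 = - 2^1*5^1*685849^1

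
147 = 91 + 56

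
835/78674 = 835/78674  =  0.01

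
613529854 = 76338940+537190914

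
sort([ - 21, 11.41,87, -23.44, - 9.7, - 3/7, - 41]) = [ - 41,-23.44, - 21, - 9.7 ,-3/7,11.41, 87 ]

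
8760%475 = 210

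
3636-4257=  -621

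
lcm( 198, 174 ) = 5742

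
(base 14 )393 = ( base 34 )l3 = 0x2CD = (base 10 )717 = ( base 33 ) lo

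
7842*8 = 62736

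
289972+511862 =801834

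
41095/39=41095/39 = 1053.72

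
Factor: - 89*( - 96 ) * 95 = 2^5*3^1 * 5^1*19^1 * 89^1 = 811680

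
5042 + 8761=13803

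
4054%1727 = 600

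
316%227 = 89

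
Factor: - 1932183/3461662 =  - 2^( - 1)*3^2*11^1*29^1*673^1*1730831^( - 1)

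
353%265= 88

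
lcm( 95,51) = 4845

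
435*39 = 16965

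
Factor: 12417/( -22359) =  - 29^( - 1)*257^( - 1 )*4139^1 = - 4139/7453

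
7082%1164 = 98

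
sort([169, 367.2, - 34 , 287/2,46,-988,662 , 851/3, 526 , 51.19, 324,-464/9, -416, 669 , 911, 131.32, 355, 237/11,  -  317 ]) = [  -  988, - 416  ,-317, - 464/9 , -34,237/11, 46, 51.19 , 131.32,287/2, 169,  851/3,324,  355, 367.2,  526,  662,  669,  911 ] 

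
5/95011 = 5/95011 = 0.00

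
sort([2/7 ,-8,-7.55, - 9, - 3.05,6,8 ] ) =[-9 ,- 8,-7.55, - 3.05, 2/7, 6,8 ]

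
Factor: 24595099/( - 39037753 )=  - 167^( - 1 )*4253^1 * 5783^1*233759^( - 1 )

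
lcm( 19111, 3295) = 95555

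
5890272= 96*61357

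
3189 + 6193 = 9382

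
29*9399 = 272571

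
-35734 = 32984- 68718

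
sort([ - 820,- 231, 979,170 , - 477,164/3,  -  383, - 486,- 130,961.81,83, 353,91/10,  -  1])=[ - 820, - 486, - 477, - 383, - 231, - 130, - 1,91/10,164/3,83,170,353,961.81,979]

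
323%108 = 107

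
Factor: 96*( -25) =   -  2^5*3^1*5^2 = -2400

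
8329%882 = 391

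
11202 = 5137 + 6065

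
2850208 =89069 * 32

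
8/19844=2/4961 = 0.00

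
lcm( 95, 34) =3230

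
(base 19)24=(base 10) 42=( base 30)1C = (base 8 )52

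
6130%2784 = 562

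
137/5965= 137/5965  =  0.02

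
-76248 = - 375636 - -299388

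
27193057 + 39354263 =66547320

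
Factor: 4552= 2^3*569^1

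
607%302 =3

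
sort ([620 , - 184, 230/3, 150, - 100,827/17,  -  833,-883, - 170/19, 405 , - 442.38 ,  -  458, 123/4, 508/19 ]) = [  -  883, - 833 ,-458,-442.38,  -  184, - 100 , - 170/19,508/19,123/4,  827/17, 230/3,  150,405, 620]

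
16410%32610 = 16410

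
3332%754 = 316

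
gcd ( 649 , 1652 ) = 59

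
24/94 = 12/47 = 0.26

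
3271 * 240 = 785040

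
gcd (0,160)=160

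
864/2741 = 864/2741=0.32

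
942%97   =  69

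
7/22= 7/22 = 0.32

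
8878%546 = 142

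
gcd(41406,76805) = 1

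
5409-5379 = 30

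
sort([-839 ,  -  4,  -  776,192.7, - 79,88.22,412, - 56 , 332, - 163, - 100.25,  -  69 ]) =[ - 839, - 776 , - 163,  -  100.25, - 79, - 69, - 56, - 4,88.22, 192.7,332,412] 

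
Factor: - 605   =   - 5^1*11^2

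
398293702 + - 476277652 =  - 77983950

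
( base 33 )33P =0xd3f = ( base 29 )40R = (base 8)6477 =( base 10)3391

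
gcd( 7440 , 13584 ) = 48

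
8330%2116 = 1982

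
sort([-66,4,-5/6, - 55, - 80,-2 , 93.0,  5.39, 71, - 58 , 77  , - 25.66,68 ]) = [ - 80, - 66,-58,-55, -25.66, - 2 ,-5/6,4, 5.39, 68,71 , 77, 93.0]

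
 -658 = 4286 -4944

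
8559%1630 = 409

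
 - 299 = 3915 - 4214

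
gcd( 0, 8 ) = 8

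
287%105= 77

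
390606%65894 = 61136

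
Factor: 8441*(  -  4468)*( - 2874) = 108391151112 = 2^3*3^1 * 23^1* 367^1*479^1*1117^1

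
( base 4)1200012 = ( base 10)6150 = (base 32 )606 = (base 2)1100000000110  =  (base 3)22102210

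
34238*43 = 1472234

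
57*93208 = 5312856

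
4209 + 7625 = 11834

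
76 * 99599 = 7569524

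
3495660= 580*6027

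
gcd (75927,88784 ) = 1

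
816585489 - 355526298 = 461059191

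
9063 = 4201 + 4862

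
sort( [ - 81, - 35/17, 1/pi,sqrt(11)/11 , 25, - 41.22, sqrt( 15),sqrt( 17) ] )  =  [ - 81,  -  41.22, - 35/17 , sqrt(  11)/11, 1/pi, sqrt( 15), sqrt(17), 25 ]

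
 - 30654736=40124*( -764 )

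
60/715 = 12/143 = 0.08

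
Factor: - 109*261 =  - 3^2 * 29^1*109^1=- 28449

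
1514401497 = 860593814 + 653807683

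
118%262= 118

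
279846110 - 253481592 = 26364518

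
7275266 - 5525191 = 1750075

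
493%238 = 17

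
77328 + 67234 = 144562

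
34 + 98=132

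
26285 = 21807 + 4478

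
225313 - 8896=216417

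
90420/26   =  3477 + 9/13 = 3477.69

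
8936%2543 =1307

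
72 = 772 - 700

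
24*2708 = 64992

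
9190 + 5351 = 14541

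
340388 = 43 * 7916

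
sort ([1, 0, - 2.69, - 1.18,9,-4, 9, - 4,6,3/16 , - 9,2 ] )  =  [ -9, - 4 , - 4, - 2.69, - 1.18, 0, 3/16,1, 2, 6 , 9, 9 ] 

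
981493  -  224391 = 757102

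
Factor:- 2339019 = -3^2*293^1 * 887^1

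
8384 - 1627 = 6757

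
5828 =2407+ 3421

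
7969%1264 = 385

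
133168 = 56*2378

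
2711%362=177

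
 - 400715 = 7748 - 408463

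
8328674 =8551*974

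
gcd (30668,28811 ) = 1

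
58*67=3886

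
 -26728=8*(  -  3341)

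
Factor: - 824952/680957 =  - 888/733 = - 2^3*3^1*37^1*733^(  -  1)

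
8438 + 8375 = 16813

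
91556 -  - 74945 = 166501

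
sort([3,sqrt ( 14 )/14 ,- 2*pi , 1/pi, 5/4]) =[ - 2*pi,  sqrt ( 14 )/14,  1/pi, 5/4, 3 ] 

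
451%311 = 140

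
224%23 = 17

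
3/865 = 3/865 = 0.00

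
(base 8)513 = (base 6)1311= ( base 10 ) 331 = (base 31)AL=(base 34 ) 9P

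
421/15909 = 421/15909 = 0.03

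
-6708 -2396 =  - 9104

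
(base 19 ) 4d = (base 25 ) 3E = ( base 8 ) 131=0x59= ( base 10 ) 89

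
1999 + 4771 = 6770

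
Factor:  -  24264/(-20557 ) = 72/61 = 2^3*3^2*61^( - 1)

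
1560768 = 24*65032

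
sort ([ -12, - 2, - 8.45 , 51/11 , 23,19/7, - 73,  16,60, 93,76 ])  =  [ - 73,-12, - 8.45 , - 2, 19/7,51/11,16, 23, 60, 76, 93 ]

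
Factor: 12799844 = 2^2*17^1*19^1  *9907^1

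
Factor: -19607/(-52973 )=7^1*2801^1 * 52973^( - 1 ) 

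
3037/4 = 3037/4 =759.25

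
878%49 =45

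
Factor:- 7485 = -3^1*5^1 *499^1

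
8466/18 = 470  +  1/3 = 470.33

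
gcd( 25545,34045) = 5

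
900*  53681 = 48312900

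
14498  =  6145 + 8353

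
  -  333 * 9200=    - 3063600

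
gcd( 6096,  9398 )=254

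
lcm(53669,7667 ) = 53669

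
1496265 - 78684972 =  - 77188707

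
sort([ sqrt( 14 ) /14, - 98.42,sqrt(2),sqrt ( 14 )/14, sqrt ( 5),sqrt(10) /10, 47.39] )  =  [ - 98.42,sqrt(14)/14, sqrt( 14 )/14,sqrt( 10 )/10, sqrt(2),sqrt (5),47.39]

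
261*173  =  45153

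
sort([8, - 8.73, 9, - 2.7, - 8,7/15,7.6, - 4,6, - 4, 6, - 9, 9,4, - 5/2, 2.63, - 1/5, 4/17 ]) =[ - 9, - 8.73, - 8, - 4,-4 , -2.7, - 5/2, - 1/5, 4/17, 7/15,  2.63, 4, 6,6, 7.6, 8 , 9, 9 ]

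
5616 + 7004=12620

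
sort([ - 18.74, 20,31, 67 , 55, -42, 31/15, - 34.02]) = [-42, - 34.02, - 18.74,31/15, 20,31, 55,67]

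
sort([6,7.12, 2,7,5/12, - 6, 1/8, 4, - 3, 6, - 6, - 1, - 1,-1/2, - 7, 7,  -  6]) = [-7,-6, - 6,-6,- 3, - 1, - 1  ,  -  1/2, 1/8,5/12, 2,  4,  6, 6,7, 7,7.12]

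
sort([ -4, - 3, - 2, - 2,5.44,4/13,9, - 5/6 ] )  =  [ - 4,- 3, - 2 ,  -  2,-5/6,  4/13,5.44, 9 ]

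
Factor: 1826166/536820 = 304361/89470 =2^( - 1)*5^( - 1 )*19^1*23^( - 1)*83^1 * 193^1*389^( - 1 ) 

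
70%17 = 2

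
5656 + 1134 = 6790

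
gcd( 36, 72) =36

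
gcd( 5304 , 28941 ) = 3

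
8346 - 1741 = 6605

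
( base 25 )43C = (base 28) 38B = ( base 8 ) 5033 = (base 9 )3484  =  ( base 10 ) 2587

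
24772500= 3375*7340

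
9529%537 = 400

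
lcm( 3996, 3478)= 187812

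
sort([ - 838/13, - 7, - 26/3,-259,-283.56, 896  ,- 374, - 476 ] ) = [ - 476, - 374, - 283.56,-259,-838/13, - 26/3, - 7 , 896] 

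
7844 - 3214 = 4630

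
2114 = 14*151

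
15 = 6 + 9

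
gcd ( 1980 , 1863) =9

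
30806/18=1711 + 4/9=   1711.44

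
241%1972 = 241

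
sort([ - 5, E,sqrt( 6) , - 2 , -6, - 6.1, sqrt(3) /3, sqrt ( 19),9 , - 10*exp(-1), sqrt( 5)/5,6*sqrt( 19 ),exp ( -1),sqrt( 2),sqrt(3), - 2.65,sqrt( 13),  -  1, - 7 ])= [-7,- 6.1,  -  6, - 5,-10*exp(- 1 ),  -  2.65, - 2,  -  1,  exp(  -  1),  sqrt( 5) /5, sqrt( 3) /3,sqrt( 2 ) , sqrt( 3), sqrt(6),E, sqrt(13 ),sqrt(19),  9,6*sqrt( 19) ]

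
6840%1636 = 296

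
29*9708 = 281532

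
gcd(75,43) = 1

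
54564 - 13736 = 40828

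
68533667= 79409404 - 10875737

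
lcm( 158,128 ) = 10112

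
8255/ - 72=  - 8255/72 = -  114.65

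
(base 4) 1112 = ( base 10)86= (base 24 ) 3e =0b1010110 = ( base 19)4a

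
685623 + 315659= 1001282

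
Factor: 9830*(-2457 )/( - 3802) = 12076155/1901 = 3^3*5^1*7^1 * 13^1*983^1*1901^(  -  1 ) 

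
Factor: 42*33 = 1386 = 2^1*3^2 *7^1*11^1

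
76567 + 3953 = 80520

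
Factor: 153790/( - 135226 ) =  - 845/743 = - 5^1*13^2 *743^(  -  1)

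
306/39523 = 306/39523=0.01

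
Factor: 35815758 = 2^1*3^1 * 11^2*49333^1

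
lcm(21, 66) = 462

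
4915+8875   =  13790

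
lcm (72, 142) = 5112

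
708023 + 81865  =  789888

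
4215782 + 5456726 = 9672508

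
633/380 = 633/380 = 1.67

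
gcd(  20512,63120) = 16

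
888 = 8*111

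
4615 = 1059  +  3556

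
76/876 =19/219 =0.09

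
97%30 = 7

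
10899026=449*24274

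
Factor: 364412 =2^2 * 17^1*23^1*233^1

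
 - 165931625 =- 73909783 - 92021842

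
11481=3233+8248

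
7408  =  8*926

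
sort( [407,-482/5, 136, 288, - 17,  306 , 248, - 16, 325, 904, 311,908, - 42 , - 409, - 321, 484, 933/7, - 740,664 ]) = [ - 740,-409, - 321, - 482/5, - 42,  -  17, - 16  ,  933/7, 136, 248,288,306,311, 325, 407,484, 664,  904, 908]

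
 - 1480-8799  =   - 10279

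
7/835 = 7/835=0.01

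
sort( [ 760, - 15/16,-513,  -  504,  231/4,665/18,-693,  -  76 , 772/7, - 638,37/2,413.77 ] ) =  [ - 693,- 638, - 513, - 504, - 76,  -  15/16,37/2,665/18,231/4,772/7 , 413.77,  760 ] 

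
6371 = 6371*1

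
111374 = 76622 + 34752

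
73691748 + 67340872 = 141032620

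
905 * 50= 45250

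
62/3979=62/3979 = 0.02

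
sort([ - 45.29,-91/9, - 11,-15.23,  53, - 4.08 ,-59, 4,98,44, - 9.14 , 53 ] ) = [ - 59,-45.29, - 15.23, - 11, - 91/9,-9.14 , - 4.08, 4, 44, 53,53, 98]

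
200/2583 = 200/2583 = 0.08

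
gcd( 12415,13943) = 191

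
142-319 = -177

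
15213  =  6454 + 8759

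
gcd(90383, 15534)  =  1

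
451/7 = 64+3/7 = 64.43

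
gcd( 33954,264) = 6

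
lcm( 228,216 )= 4104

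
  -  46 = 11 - 57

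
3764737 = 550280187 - 546515450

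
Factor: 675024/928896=2^( - 3)*7^3*59^(-1) = 343/472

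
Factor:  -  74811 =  - 3^1*11^1 * 2267^1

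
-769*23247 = - 17876943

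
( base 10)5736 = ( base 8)13150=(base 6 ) 42320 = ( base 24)9N0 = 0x1668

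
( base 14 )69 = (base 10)93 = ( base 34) 2p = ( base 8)135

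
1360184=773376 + 586808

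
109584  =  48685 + 60899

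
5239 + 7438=12677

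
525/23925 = 7/319 =0.02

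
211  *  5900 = 1244900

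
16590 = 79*210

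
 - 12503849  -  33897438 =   -  46401287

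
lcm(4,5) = 20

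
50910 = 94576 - 43666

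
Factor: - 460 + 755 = 5^1*59^1 = 295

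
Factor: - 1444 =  - 2^2*19^2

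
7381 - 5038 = 2343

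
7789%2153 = 1330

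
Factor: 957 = 3^1*11^1* 29^1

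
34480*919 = 31687120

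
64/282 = 32/141 =0.23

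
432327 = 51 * 8477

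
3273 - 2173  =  1100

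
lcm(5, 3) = 15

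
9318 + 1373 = 10691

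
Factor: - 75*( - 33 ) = 2475  =  3^2*5^2*11^1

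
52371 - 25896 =26475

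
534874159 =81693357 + 453180802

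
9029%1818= 1757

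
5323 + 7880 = 13203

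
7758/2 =3879 = 3879.00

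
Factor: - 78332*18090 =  - 1417025880 =- 2^3*3^3*5^1*67^1*19583^1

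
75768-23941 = 51827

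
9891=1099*9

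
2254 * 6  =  13524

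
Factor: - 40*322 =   -  2^4 *5^1*7^1*23^1 = -12880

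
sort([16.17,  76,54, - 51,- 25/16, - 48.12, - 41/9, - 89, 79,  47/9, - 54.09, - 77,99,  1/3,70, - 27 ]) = [ - 89, - 77  , - 54.09, - 51,  -  48.12, - 27,- 41/9, - 25/16, 1/3,47/9 , 16.17 , 54,70, 76,79, 99 ]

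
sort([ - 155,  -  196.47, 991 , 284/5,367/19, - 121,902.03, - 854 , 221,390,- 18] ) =[-854, - 196.47, - 155 , - 121, - 18, 367/19, 284/5,221, 390, 902.03, 991 ] 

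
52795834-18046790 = 34749044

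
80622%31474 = 17674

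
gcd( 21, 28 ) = 7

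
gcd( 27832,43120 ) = 392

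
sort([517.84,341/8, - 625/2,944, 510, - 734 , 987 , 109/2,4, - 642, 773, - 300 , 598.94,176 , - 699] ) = [ - 734,-699, - 642, - 625/2, - 300, 4, 341/8 , 109/2,176 , 510,517.84,598.94, 773,944, 987 ]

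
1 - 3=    - 2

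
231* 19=4389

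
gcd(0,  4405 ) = 4405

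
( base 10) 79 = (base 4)1033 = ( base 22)3d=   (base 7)142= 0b1001111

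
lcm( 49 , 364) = 2548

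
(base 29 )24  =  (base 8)76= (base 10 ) 62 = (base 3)2022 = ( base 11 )57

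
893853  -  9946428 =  - 9052575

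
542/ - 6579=-542/6579 = -0.08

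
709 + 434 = 1143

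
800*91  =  72800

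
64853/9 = 64853/9 = 7205.89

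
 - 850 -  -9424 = 8574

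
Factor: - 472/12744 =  - 3^(  -  3)  =  - 1/27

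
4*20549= 82196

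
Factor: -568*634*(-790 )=2^5*5^1*71^1*79^1*317^1 = 284488480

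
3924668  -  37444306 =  - 33519638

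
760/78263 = 760/78263  =  0.01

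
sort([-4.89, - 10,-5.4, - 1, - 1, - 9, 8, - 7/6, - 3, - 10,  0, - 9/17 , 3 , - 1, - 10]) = [ - 10 , - 10 , - 10, - 9 , - 5.4 , - 4.89 ,-3, - 7/6, - 1,-1,  -  1, - 9/17,0, 3 , 8]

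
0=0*386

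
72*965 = 69480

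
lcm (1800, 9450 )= 37800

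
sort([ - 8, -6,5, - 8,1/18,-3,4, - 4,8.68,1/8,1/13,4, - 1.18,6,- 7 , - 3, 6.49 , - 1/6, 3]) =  [ - 8, - 8 , - 7, - 6, - 4, - 3,- 3,  -  1.18,  -  1/6,1/18,1/13, 1/8,3,4, 4,5, 6,6.49, 8.68] 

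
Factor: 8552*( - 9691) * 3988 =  - 330515198816 =- 2^5*11^1*881^1*997^1*1069^1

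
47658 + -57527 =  - 9869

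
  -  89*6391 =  - 568799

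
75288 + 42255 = 117543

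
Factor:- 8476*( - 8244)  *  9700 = 2^6*3^2*5^2*13^1*97^1*163^1*229^1 = 677798596800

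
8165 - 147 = 8018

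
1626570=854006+772564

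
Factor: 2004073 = 2004073^1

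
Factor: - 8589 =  - 3^1*7^1*409^1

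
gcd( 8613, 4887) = 27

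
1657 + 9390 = 11047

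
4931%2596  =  2335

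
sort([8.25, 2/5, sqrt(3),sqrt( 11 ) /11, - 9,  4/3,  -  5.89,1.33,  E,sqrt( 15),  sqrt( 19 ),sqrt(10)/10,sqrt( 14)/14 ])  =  [ - 9, - 5.89,sqrt( 14)/14 , sqrt( 11)/11,sqrt( 10 )/10,2/5 , 1.33 , 4/3,sqrt( 3),E, sqrt( 15 ),sqrt(19),8.25]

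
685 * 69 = 47265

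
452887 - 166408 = 286479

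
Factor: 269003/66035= 5^( - 1 )*7^1* 47^(-1) * 83^1 * 281^( - 1) * 463^1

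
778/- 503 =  - 778/503= - 1.55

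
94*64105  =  6025870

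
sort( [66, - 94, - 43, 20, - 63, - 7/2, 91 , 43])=[ -94, - 63, - 43 ,  -  7/2, 20, 43, 66, 91] 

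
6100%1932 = 304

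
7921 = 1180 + 6741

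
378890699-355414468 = 23476231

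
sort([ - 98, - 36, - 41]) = [ - 98,- 41, - 36 ] 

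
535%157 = 64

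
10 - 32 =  - 22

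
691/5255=691/5255 =0.13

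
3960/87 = 45 + 15/29  =  45.52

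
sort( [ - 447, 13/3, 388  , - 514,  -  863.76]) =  [-863.76,-514 ,-447 , 13/3,388 ] 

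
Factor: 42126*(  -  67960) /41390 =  - 2^3  *  3^1*  7^1*17^1 * 59^1*1699^1*4139^( - 1) = -  286288296/4139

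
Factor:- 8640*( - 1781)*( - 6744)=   -  2^9*3^4*5^1*13^1 * 137^1 * 281^1 = - 103775592960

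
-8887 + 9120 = 233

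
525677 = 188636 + 337041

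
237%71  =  24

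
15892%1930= 452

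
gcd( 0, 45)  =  45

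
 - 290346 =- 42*6913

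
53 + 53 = 106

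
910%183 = 178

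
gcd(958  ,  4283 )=1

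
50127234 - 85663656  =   -35536422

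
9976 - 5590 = 4386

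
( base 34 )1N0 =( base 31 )20G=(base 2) 11110010010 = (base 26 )2me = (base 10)1938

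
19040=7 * 2720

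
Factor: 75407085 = 3^3*5^1*13^1 * 42967^1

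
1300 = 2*650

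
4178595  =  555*7529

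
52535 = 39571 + 12964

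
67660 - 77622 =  - 9962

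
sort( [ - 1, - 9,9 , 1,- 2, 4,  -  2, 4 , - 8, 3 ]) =[ - 9, - 8, - 2, - 2, - 1,1,3, 4,4,9 ]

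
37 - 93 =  - 56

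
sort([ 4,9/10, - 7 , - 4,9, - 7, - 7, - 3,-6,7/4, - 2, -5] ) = [ - 7,-7  ,  -  7,-6, - 5,-4,-3,-2, 9/10,7/4,  4, 9 ]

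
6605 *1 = 6605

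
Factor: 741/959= 3^1*7^(-1 ) * 13^1*19^1*137^(  -  1 ) 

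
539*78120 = 42106680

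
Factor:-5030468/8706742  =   -109358/189277 = - 2^1*11^( - 1 )*17207^( - 1 )*54679^1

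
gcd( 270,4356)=18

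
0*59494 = 0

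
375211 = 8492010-8116799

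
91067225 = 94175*967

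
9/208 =9/208 =0.04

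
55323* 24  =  1327752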